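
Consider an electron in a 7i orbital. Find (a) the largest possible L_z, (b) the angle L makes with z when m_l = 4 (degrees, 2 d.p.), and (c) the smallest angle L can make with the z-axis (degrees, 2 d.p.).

L_z,max = 6ℏ; θ(m_l=4) ≈ 51.89°; θ_min ≈ 22.21°

7i means n = 7, l = 6.
L_z,max = lℏ = 6ℏ.
For m_l = 4: cos θ = 4/√42, θ ≈ 51.89°.
cos θ_min = 6/√42, so θ_min ≈ 22.21°.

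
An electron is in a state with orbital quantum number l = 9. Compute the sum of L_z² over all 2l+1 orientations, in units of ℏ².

Σ(L_z)² = 570 ℏ²

m_l ∈ {-9, -8, -7, -6, -5, -4, -3, -2, -1, 0, 1, 2, 3, 4, 5, 6, 7, 8, 9}.
Σ m_l² = l(l+1)(2l+1)/3 = 9·10·19/3 = 570.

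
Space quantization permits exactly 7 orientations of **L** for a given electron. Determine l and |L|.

l = 3, |L| = 2√3 ℏ ≈ 3.464ℏ

7 = 2l + 1, so l = (7−1)/2 = 3.
|L| = ℏ√(l(l+1)) = ℏ√(3·4) = 2√3 ℏ.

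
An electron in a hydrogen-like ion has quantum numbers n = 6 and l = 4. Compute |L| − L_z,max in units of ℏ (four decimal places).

|L| = 2√5 ℏ ≈ 4.4721ℏ, while L_z,max = lℏ = 4ℏ.
The difference is (2√5 − 4)ℏ ≈ 0.4721ℏ.

|L| − L_z,max ≈ 0.4721ℏ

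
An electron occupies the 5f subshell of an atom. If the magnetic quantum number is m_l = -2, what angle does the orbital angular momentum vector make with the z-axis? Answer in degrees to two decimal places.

θ ≈ 125.26°

The 5f subshell has l = 3.
|L| = √(l(l+1)) ℏ = 2√3 ℏ.
L_z = m_l ℏ = −2ℏ.
cos θ = L_z/|L| = -2/√12, so θ ≈ 125.26°.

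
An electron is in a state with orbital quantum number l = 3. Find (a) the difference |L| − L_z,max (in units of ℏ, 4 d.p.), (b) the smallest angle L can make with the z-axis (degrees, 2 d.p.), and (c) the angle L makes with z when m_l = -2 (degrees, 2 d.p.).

|L|−L_z,max ≈ 0.4641ℏ; θ_min ≈ 30.00°; θ(m_l=-2) ≈ 125.26°

|L| − L_z,max = (2√3 − 3)ℏ ≈ 0.4641ℏ.
cos θ_min = 3/√12, so θ_min ≈ 30.00°.
For m_l = -2: cos θ = -2/√12, θ ≈ 125.26°.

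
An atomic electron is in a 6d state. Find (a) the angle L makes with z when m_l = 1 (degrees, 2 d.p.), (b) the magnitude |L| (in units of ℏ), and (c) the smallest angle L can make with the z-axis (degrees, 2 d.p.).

The 6d subshell has l = 2.
For m_l = 1: cos θ = 1/√6, θ ≈ 65.91°.
|L| = ℏ√(2·3) = √6 ℏ ≈ 2.449ℏ.
cos θ_min = 2/√6, so θ_min ≈ 35.26°.

θ(m_l=1) ≈ 65.91°; |L| = √6 ℏ ≈ 2.449ℏ; θ_min ≈ 35.26°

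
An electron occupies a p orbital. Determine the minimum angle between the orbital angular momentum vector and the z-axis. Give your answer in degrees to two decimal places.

θ_min ≈ 45.00°

A p state has l = 1.
|L| = ℏ√(l(l+1)) = √2 ℏ.
The smallest angle corresponds to the largest L_z, i.e. m_l = l = 1, giving L_z = 1ℏ.
cos θ_min = 1/√2, so θ_min ≈ 45.00°.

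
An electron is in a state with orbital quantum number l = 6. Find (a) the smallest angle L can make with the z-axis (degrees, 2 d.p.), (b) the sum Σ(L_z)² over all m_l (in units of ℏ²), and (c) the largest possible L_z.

θ_min ≈ 22.21°; Σ(L_z)² = 182 ℏ²; L_z,max = 6ℏ

cos θ_min = 6/√42, so θ_min ≈ 22.21°.
Σ m_l² = 182, so Σ(L_z)² = 182 ℏ².
L_z,max = lℏ = 6ℏ.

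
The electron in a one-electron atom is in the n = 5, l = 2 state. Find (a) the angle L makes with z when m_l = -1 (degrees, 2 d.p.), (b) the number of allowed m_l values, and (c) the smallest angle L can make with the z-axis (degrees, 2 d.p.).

For m_l = -1: cos θ = -1/√6, θ ≈ 114.09°.
There are 2l+1 = 5 values of m_l.
cos θ_min = 2/√6, so θ_min ≈ 35.26°.

θ(m_l=-1) ≈ 114.09°; 5 values; θ_min ≈ 35.26°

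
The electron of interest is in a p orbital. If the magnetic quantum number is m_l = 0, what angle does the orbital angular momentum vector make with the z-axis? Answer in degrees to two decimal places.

A p state has l = 1.
|L| = √(l(l+1)) ℏ = √2 ℏ.
L_z = m_l ℏ = 0ℏ.
cos θ = L_z/|L| = 0/√2, so θ ≈ 90.00°.

θ ≈ 90.00°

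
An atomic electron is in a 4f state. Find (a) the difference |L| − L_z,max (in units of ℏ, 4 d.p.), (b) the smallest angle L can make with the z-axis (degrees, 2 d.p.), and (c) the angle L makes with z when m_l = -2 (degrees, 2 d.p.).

The 4f subshell has l = 3.
|L| − L_z,max = (2√3 − 3)ℏ ≈ 0.4641ℏ.
cos θ_min = 3/√12, so θ_min ≈ 30.00°.
For m_l = -2: cos θ = -2/√12, θ ≈ 125.26°.

|L|−L_z,max ≈ 0.4641ℏ; θ_min ≈ 30.00°; θ(m_l=-2) ≈ 125.26°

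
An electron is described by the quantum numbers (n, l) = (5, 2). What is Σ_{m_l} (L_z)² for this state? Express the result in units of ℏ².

Σ(L_z)² = 10 ℏ²

The allowed m_l values are -2, -1, 0, 1, 2.
Σ m_l² = 2·(1 + 4) = 10.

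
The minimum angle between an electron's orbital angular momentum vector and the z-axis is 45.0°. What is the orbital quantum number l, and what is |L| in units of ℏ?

cos²θ_min = l/(l+1) = 0.5000.
Thus l = 0.5000/(1 − 0.5000) ≈ 1.
Then |L| = ℏ√(1·2) = √2 ℏ.

l = 1, |L| = √2 ℏ ≈ 1.414ℏ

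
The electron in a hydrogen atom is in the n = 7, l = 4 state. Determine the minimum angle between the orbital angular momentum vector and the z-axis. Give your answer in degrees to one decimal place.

θ_min ≈ 26.6°

|L| = ℏ√(l(l+1)) = 2√5 ℏ.
The smallest angle corresponds to the largest L_z, i.e. m_l = l = 4, giving L_z = 4ℏ.
cos θ_min = 4/√20, so θ_min ≈ 26.6°.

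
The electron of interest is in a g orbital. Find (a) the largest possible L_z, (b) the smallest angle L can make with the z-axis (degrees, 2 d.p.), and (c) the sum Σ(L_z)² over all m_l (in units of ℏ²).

L_z,max = 4ℏ; θ_min ≈ 26.57°; Σ(L_z)² = 60 ℏ²

For a g orbital, l = 4.
L_z,max = lℏ = 4ℏ.
cos θ_min = 4/√20, so θ_min ≈ 26.57°.
Σ m_l² = 60, so Σ(L_z)² = 60 ℏ².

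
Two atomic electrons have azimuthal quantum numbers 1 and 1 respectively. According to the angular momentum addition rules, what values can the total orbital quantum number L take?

L = 0, 1, 2

Angular momentum addition gives L = |l₁ − l₂|, …, l₁ + l₂.
L ∈ {0, 1, 2}.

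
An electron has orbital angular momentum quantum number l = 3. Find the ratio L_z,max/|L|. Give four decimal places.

|L| = 2√3 ℏ ≈ 3.4641ℏ, while L_z,max = lℏ = 3ℏ.
L_z,max/|L| = 3/√12 = 0.8660.

L_z,max/|L| = 0.8660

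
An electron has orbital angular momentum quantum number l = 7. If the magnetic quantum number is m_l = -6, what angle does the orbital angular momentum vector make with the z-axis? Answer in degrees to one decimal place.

|L| = ℏ√(l(l+1)) = 2√14 ℏ.
L_z = m_l ℏ = −6ℏ.
cos θ = L_z/|L| = -6/√56, so θ ≈ 143.3°.

θ ≈ 143.3°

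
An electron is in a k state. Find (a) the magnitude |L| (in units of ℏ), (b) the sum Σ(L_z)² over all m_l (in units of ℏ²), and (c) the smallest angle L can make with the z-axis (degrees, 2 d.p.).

For a k orbital, l = 7.
|L| = ℏ√(7·8) = 2√14 ℏ ≈ 7.483ℏ.
Σ m_l² = 280, so Σ(L_z)² = 280 ℏ².
cos θ_min = 7/√56, so θ_min ≈ 20.70°.

|L| = 2√14 ℏ ≈ 7.483ℏ; Σ(L_z)² = 280 ℏ²; θ_min ≈ 20.70°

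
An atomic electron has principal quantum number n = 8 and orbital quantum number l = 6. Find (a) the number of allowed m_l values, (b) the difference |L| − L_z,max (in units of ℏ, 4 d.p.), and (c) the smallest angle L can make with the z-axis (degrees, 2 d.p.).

There are 2l+1 = 13 values of m_l.
|L| − L_z,max = (√42 − 6)ℏ ≈ 0.4807ℏ.
cos θ_min = 6/√42, so θ_min ≈ 22.21°.

13 values; |L|−L_z,max ≈ 0.4807ℏ; θ_min ≈ 22.21°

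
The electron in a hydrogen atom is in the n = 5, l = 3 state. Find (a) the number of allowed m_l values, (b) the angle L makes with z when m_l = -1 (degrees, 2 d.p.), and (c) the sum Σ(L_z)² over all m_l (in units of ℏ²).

7 values; θ(m_l=-1) ≈ 106.78°; Σ(L_z)² = 28 ℏ²

There are 2l+1 = 7 values of m_l.
For m_l = -1: cos θ = -1/√12, θ ≈ 106.78°.
Σ m_l² = 28, so Σ(L_z)² = 28 ℏ².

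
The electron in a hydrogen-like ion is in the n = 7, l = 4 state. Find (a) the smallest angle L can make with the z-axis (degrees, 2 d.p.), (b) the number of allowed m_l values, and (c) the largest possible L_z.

cos θ_min = 4/√20, so θ_min ≈ 26.57°.
There are 2l+1 = 9 values of m_l.
L_z,max = lℏ = 4ℏ.

θ_min ≈ 26.57°; 9 values; L_z,max = 4ℏ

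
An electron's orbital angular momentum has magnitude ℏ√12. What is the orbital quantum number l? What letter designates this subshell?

l = 3 (f orbital)

Since |L|² = l(l+1)ℏ², l(l+1) = 12.
l² + l − 12 = 0 ⇒ l = 3.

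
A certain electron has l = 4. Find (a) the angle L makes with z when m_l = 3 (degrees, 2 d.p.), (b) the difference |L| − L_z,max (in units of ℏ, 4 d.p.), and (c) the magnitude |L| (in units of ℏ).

θ(m_l=3) ≈ 47.87°; |L|−L_z,max ≈ 0.4721ℏ; |L| = 2√5 ℏ ≈ 4.472ℏ

For m_l = 3: cos θ = 3/√20, θ ≈ 47.87°.
|L| − L_z,max = (2√5 − 4)ℏ ≈ 0.4721ℏ.
|L| = ℏ√(4·5) = 2√5 ℏ ≈ 4.472ℏ.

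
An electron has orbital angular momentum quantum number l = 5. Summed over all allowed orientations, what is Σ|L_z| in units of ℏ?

Σ|L_z| = 30 ℏ

m_l runs from −5 to 5, i.e. {-5, -4, -3, -2, -1, 0, 1, 2, 3, 4, 5}.
Σ|m_l| = 2(1+2+…+5) = 30.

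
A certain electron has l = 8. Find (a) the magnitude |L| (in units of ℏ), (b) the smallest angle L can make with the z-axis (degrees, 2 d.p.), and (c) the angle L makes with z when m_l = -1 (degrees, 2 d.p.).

|L| = 6√2 ℏ ≈ 8.485ℏ; θ_min ≈ 19.47°; θ(m_l=-1) ≈ 96.77°

|L| = ℏ√(8·9) = 6√2 ℏ ≈ 8.485ℏ.
cos θ_min = 8/√72, so θ_min ≈ 19.47°.
For m_l = -1: cos θ = -1/√72, θ ≈ 96.77°.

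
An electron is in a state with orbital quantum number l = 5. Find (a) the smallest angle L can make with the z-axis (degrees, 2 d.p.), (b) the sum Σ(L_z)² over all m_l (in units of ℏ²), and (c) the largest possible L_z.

cos θ_min = 5/√30, so θ_min ≈ 24.09°.
Σ m_l² = 110, so Σ(L_z)² = 110 ℏ².
L_z,max = lℏ = 5ℏ.

θ_min ≈ 24.09°; Σ(L_z)² = 110 ℏ²; L_z,max = 5ℏ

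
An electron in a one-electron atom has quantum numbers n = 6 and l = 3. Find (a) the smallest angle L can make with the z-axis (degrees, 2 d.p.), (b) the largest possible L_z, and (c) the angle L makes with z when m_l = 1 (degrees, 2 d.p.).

cos θ_min = 3/√12, so θ_min ≈ 30.00°.
L_z,max = lℏ = 3ℏ.
For m_l = 1: cos θ = 1/√12, θ ≈ 73.22°.

θ_min ≈ 30.00°; L_z,max = 3ℏ; θ(m_l=1) ≈ 73.22°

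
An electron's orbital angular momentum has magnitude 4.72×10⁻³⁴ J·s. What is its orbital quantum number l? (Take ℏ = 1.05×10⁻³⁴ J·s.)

l = 4

In units of ℏ, |L| ≈ 4.495.
l(l+1) ≈ 4.495² ≈ 20.21, so l = 4.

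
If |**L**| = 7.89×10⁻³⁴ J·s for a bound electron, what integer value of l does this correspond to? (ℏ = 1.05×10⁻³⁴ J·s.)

Dividing by ℏ: |L|/ℏ ≈ 7.514.
Set l(l+1) = 56.46; the integer solution is l = 7.

l = 7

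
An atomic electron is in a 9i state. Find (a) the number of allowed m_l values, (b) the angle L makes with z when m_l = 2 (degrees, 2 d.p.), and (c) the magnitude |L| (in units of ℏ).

The 9i subshell has l = 6.
There are 2l+1 = 13 values of m_l.
For m_l = 2: cos θ = 2/√42, θ ≈ 72.02°.
|L| = ℏ√(6·7) = √42 ℏ ≈ 6.481ℏ.

13 values; θ(m_l=2) ≈ 72.02°; |L| = √42 ℏ ≈ 6.481ℏ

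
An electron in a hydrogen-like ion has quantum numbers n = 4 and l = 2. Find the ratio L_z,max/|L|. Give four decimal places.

|L| = √6 ℏ ≈ 2.4495ℏ, while L_z,max = lℏ = 2ℏ.
L_z,max/|L| = 2/√6 = 0.8165.

L_z,max/|L| = 0.8165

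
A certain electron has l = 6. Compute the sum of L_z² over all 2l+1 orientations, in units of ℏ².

Σ(L_z)² = 182 ℏ²

m_l ∈ {-6, -5, -4, -3, -2, -1, 0, 1, 2, 3, 4, 5, 6}.
Σ m_l² = l(l+1)(2l+1)/3 = 6·7·13/3 = 182.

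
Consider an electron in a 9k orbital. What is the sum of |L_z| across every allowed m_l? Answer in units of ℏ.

Σ|L_z| = 56 ℏ

For 9k, l = 7.
m_l runs from −7 to 7, i.e. {-7, -6, -5, -4, -3, -2, -1, 0, 1, 2, 3, 4, 5, 6, 7}.
Σ|m_l| = l(l+1) = 56.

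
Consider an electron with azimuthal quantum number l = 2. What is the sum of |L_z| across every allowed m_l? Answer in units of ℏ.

Σ|L_z| = 6 ℏ

m_l ∈ {-2, -1, 0, 1, 2}.
Σ|m_l| = 2(1+2+…+2) = 6.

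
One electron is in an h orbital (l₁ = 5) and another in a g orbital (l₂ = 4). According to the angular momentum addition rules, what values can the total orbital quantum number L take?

L runs from |5 − 4| = 1 to 5 + 4 = 9.
Allowed values: L = 1, 2, 3, 4, 5, 6, 7, 8, 9.

L = 1, 2, 3, 4, 5, 6, 7, 8, 9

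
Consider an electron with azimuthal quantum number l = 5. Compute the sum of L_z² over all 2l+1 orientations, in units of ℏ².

m_l ∈ {-5, -4, -3, -2, -1, 0, 1, 2, 3, 4, 5}.
Σ m_l² = l(l+1)(2l+1)/3 = 5·6·11/3 = 110.

Σ(L_z)² = 110 ℏ²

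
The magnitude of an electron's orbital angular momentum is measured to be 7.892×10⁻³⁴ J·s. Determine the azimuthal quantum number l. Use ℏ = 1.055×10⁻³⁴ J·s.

|L|/ℏ = (7.892×10⁻³⁴)/(1.055×10⁻³⁴) ≈ 7.481.
Set l(l+1) = 55.96; the integer solution is l = 7.

l = 7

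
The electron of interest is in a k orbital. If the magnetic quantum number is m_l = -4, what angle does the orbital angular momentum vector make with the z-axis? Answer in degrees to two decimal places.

θ ≈ 122.31°

The letter k corresponds to l = 7.
|L| = √(l(l+1)) ℏ = 2√14 ℏ.
L_z = m_l ℏ = −4ℏ.
cos θ = L_z/|L| = -4/√56, so θ ≈ 122.31°.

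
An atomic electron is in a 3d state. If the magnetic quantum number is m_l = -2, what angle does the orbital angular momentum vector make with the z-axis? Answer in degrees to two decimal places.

θ ≈ 144.74°

For 3d, l = 2.
|L|² = l(l+1)ℏ² = 6ℏ², so |L| = √6 ℏ.
L_z = m_l ℏ = −2ℏ.
cos θ = L_z/|L| = -2/√6, so θ ≈ 144.74°.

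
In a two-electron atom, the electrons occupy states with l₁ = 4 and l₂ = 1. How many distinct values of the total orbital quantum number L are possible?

By the triangle rule, |l₁ − l₂| ≤ L ≤ l₁ + l₂.
So L can be 3, 4, 5.
That is 3 values.

3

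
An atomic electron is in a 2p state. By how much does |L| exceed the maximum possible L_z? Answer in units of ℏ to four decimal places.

|L| − L_z,max ≈ 0.4142ℏ

The 2p subshell has l = 1.
|L| = √2 ℏ ≈ 1.4142ℏ, while L_z,max = lℏ = 1ℏ.
The difference is (√2 − 1)ℏ ≈ 0.4142ℏ.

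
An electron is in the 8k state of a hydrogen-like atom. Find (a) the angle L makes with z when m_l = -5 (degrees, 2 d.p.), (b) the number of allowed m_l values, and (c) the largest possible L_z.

The 8k subshell has l = 7.
For m_l = -5: cos θ = -5/√56, θ ≈ 131.92°.
There are 2l+1 = 15 values of m_l.
L_z,max = lℏ = 7ℏ.

θ(m_l=-5) ≈ 131.92°; 15 values; L_z,max = 7ℏ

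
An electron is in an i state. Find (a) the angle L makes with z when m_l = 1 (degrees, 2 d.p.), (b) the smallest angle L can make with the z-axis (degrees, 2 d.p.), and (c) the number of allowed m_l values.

An i state has l = 6.
For m_l = 1: cos θ = 1/√42, θ ≈ 81.12°.
cos θ_min = 6/√42, so θ_min ≈ 22.21°.
There are 2l+1 = 13 values of m_l.

θ(m_l=1) ≈ 81.12°; θ_min ≈ 22.21°; 13 values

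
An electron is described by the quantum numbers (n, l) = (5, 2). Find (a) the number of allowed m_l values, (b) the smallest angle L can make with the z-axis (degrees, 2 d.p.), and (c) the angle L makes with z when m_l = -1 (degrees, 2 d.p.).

There are 2l+1 = 5 values of m_l.
cos θ_min = 2/√6, so θ_min ≈ 35.26°.
For m_l = -1: cos θ = -1/√6, θ ≈ 114.09°.

5 values; θ_min ≈ 35.26°; θ(m_l=-1) ≈ 114.09°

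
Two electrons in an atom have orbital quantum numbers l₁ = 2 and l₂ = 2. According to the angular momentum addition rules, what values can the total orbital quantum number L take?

The total orbital quantum number L ranges from |l₁ − l₂| to l₁ + l₂ in integer steps.
Allowed values: L = 0, 1, 2, 3, 4.

L = 0, 1, 2, 3, 4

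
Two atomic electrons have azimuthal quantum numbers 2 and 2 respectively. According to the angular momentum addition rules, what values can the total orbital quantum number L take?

L = 0, 1, 2, 3, 4

L runs from |2 − 2| = 0 to 2 + 2 = 4.
Allowed values: L = 0, 1, 2, 3, 4.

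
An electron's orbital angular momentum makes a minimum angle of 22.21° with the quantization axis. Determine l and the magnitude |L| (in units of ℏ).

cos²θ_min = l/(l+1) = 0.8571.
l = cos²θ/sin²θ ≈ 6.
Then |L| = ℏ√(6·7) = √42 ℏ.

l = 6, |L| = √42 ℏ ≈ 6.481ℏ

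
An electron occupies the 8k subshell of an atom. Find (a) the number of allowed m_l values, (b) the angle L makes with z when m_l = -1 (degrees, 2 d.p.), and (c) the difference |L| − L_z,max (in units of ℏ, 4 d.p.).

15 values; θ(m_l=-1) ≈ 97.68°; |L|−L_z,max ≈ 0.4833ℏ

8k means n = 8, l = 7.
There are 2l+1 = 15 values of m_l.
For m_l = -1: cos θ = -1/√56, θ ≈ 97.68°.
|L| − L_z,max = (2√14 − 7)ℏ ≈ 0.4833ℏ.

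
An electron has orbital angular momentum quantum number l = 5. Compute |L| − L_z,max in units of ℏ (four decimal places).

|L| − L_z,max ≈ 0.4772ℏ

|L| = √30 ℏ ≈ 5.4772ℏ, while L_z,max = lℏ = 5ℏ.
The difference is (√30 − 5)ℏ ≈ 0.4772ℏ.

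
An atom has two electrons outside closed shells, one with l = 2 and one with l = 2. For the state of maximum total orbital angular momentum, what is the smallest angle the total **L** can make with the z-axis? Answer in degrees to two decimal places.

The total orbital quantum number L ranges from |l₁ − l₂| to l₁ + l₂ in integer steps.
L ∈ {0, 1, 2, 3, 4}.
The maximum is L = 4, with |L_tot| = ℏ√(4·5) = 2√5 ℏ.
The minimum angle with z is arccos(4/√20) ≈ 26.57°.

θ_min ≈ 26.57°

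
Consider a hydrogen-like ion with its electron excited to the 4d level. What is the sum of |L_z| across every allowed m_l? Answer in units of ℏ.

Σ|L_z| = 6 ℏ

The 4d level has l = 2.
m_l runs from −2 to 2, i.e. {-2, -1, 0, 1, 2}.
Σ|m_l| = l(l+1) = 6.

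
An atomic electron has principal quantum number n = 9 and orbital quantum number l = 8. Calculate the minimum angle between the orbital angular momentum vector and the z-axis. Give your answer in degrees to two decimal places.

θ_min ≈ 19.47°

|L|² = l(l+1)ℏ² = 72ℏ², so |L| = 6√2 ℏ.
The smallest angle corresponds to the largest L_z, i.e. m_l = l = 8, giving L_z = 8ℏ.
cos θ_min = 8/√72, so θ_min ≈ 19.47°.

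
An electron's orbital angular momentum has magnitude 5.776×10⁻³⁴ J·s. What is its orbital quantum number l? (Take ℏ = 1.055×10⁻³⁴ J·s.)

|L|/ℏ = (5.776×10⁻³⁴)/(1.055×10⁻³⁴) ≈ 5.475.
Set l(l+1) = 29.97; the integer solution is l = 5.

l = 5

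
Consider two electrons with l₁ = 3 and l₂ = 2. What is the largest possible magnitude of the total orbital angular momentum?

|L_tot|_max = √30 ℏ ≈ 5.477ℏ

The total orbital quantum number L ranges from |l₁ − l₂| to l₁ + l₂ in integer steps.
Allowed values: L = 1, 2, 3, 4, 5.
The largest magnitude corresponds to L = 5: |L_tot| = ℏ√(5·6) = √30 ℏ.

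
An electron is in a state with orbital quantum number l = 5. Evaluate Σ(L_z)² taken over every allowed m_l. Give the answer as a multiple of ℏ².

Σ(L_z)² = 110 ℏ²

m_l runs from −5 to 5, i.e. {-5, -4, -3, -2, -1, 0, 1, 2, 3, 4, 5}.
Σ m_l² = l(l+1)(2l+1)/3 = 5·6·11/3 = 110.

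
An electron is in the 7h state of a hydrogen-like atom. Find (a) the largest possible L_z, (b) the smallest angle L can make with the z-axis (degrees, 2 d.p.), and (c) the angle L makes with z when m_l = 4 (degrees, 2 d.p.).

The 7h subshell has l = 5.
L_z,max = lℏ = 5ℏ.
cos θ_min = 5/√30, so θ_min ≈ 24.09°.
For m_l = 4: cos θ = 4/√30, θ ≈ 43.09°.

L_z,max = 5ℏ; θ_min ≈ 24.09°; θ(m_l=4) ≈ 43.09°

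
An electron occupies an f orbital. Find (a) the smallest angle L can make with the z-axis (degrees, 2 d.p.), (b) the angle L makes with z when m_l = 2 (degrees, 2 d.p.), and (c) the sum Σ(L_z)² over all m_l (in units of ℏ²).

An f state has l = 3.
cos θ_min = 3/√12, so θ_min ≈ 30.00°.
For m_l = 2: cos θ = 2/√12, θ ≈ 54.74°.
Σ m_l² = 28, so Σ(L_z)² = 28 ℏ².

θ_min ≈ 30.00°; θ(m_l=2) ≈ 54.74°; Σ(L_z)² = 28 ℏ²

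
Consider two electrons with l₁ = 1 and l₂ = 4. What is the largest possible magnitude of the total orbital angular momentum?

Angular momentum addition gives L = |l₁ − l₂|, …, l₁ + l₂.
So L can be 3, 4, 5.
The largest magnitude corresponds to L = 5: |L_tot| = ℏ√(5·6) = √30 ℏ.

|L_tot|_max = √30 ℏ ≈ 5.477ℏ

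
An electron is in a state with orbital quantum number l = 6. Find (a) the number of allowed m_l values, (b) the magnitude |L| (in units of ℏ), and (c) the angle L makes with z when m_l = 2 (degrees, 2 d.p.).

There are 2l+1 = 13 values of m_l.
|L| = ℏ√(6·7) = √42 ℏ ≈ 6.481ℏ.
For m_l = 2: cos θ = 2/√42, θ ≈ 72.02°.

13 values; |L| = √42 ℏ ≈ 6.481ℏ; θ(m_l=2) ≈ 72.02°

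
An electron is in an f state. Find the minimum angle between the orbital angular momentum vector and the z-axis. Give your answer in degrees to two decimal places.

θ_min ≈ 30.00°

An f state has l = 3.
|L|² = l(l+1)ℏ² = 12ℏ², so |L| = 2√3 ℏ.
The smallest angle corresponds to the largest L_z, i.e. m_l = l = 3, giving L_z = 3ℏ.
cos θ_min = 3/√12, so θ_min ≈ 30.00°.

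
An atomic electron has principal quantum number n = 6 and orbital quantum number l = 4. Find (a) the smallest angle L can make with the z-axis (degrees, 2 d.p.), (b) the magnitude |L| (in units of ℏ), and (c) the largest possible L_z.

θ_min ≈ 26.57°; |L| = 2√5 ℏ ≈ 4.472ℏ; L_z,max = 4ℏ

cos θ_min = 4/√20, so θ_min ≈ 26.57°.
|L| = ℏ√(4·5) = 2√5 ℏ ≈ 4.472ℏ.
L_z,max = lℏ = 4ℏ.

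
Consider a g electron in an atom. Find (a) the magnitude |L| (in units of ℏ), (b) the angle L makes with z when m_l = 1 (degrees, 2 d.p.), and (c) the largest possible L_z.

For a g orbital, l = 4.
|L| = ℏ√(4·5) = 2√5 ℏ ≈ 4.472ℏ.
For m_l = 1: cos θ = 1/√20, θ ≈ 77.08°.
L_z,max = lℏ = 4ℏ.

|L| = 2√5 ℏ ≈ 4.472ℏ; θ(m_l=1) ≈ 77.08°; L_z,max = 4ℏ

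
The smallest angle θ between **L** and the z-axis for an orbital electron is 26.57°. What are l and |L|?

l = 4, |L| = 2√5 ℏ ≈ 4.472ℏ

cos²θ_min = l/(l+1) = 0.7999.
Solving: l = 4.
Then |L| = ℏ√(4·5) = 2√5 ℏ.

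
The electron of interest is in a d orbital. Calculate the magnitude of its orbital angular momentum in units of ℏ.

|L| = √6 ℏ ≈ 2.449ℏ

The letter d corresponds to l = 2.
|L| = ℏ√(l(l+1)) = ℏ√(2·3) = √6 ℏ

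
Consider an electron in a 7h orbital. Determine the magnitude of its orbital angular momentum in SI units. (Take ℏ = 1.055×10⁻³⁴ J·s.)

|L| = 5.778×10⁻³⁴ J·s

The 7h subshell has l = 5.
|L| = ℏ√(l(l+1)) = ℏ√(5·6) = √30 ℏ
Numerically, |L| = 5.477 × (1.055×10⁻³⁴ J·s) = 5.778×10⁻³⁴ J·s.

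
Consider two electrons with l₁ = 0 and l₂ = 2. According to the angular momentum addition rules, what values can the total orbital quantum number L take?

L = 2

Angular momentum addition gives L = |l₁ − l₂|, …, l₁ + l₂.
So L can be 2.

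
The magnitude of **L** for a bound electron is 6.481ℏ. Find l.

Since |L|² = l(l+1)ℏ², l(l+1) = 42.
The positive root is l = 6.

l = 6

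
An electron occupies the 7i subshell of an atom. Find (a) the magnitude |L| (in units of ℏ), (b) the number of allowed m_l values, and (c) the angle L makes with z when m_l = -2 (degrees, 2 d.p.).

|L| = √42 ℏ ≈ 6.481ℏ; 13 values; θ(m_l=-2) ≈ 107.98°

The 7i subshell has l = 6.
|L| = ℏ√(6·7) = √42 ℏ ≈ 6.481ℏ.
There are 2l+1 = 13 values of m_l.
For m_l = -2: cos θ = -2/√42, θ ≈ 107.98°.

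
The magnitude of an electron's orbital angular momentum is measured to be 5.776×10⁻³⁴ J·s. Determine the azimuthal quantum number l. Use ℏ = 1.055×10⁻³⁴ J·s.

|L|/ℏ = (5.776×10⁻³⁴)/(1.055×10⁻³⁴) ≈ 5.475.
l(l+1) ≈ 5.475² ≈ 29.97, so l = 5.

l = 5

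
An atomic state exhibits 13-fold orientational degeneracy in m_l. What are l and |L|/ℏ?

Since there are 2l+1 = 13 values of m_l, l = 6.
|L| = ℏ√(l(l+1)) = ℏ√(6·7) = √42 ℏ.

l = 6, |L| = √42 ℏ ≈ 6.481ℏ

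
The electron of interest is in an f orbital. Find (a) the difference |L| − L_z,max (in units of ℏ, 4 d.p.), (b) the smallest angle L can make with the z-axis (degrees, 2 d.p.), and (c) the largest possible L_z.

|L|−L_z,max ≈ 0.4641ℏ; θ_min ≈ 30.00°; L_z,max = 3ℏ

F corresponds to l = 3.
|L| − L_z,max = (2√3 − 3)ℏ ≈ 0.4641ℏ.
cos θ_min = 3/√12, so θ_min ≈ 30.00°.
L_z,max = lℏ = 3ℏ.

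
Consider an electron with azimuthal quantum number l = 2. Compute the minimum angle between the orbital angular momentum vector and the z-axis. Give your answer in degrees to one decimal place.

θ_min ≈ 35.3°

|L| = ℏ√(l(l+1)) = √6 ℏ.
The smallest angle corresponds to the largest L_z, i.e. m_l = l = 2, giving L_z = 2ℏ.
cos θ_min = 2/√6, so θ_min ≈ 35.3°.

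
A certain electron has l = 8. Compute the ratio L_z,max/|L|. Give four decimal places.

L_z,max/|L| = 0.9428

|L| = 6√2 ℏ ≈ 8.4853ℏ, while L_z,max = lℏ = 8ℏ.
L_z,max/|L| = 8/√72 = 0.9428.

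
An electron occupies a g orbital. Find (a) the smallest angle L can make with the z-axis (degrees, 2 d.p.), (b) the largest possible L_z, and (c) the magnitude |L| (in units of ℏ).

θ_min ≈ 26.57°; L_z,max = 4ℏ; |L| = 2√5 ℏ ≈ 4.472ℏ

The letter g corresponds to l = 4.
cos θ_min = 4/√20, so θ_min ≈ 26.57°.
L_z,max = lℏ = 4ℏ.
|L| = ℏ√(4·5) = 2√5 ℏ ≈ 4.472ℏ.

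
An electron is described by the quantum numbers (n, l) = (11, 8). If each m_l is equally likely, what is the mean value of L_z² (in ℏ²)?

m_l runs from −8 to 8, i.e. {-8, -7, -6, -5, -4, -3, -2, -1, 0, 1, 2, 3, 4, 5, 6, 7, 8}.
⟨L_z²⟩ = ℏ²·(Σ m_l²)/(2l+1) = ℏ²·408/17 = 24ℏ².

⟨L_z²⟩ = 24 ℏ²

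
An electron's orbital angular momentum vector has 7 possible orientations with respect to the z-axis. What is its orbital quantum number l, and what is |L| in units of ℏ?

l = 3, |L| = 2√3 ℏ ≈ 3.464ℏ

2l + 1 = 7 ⇒ l = 3.
Then |L| = √(l(l+1)) ℏ = 2√3 ℏ.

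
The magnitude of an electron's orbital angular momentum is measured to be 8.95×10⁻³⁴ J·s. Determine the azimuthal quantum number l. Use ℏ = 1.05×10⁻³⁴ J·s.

|L|/ℏ = (8.95×10⁻³⁴)/(1.05×10⁻³⁴) ≈ 8.524.
Set l(l+1) = 72.66; the integer solution is l = 8.

l = 8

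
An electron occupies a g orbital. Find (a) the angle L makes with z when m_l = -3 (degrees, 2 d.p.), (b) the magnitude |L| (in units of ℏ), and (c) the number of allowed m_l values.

The letter g corresponds to l = 4.
For m_l = -3: cos θ = -3/√20, θ ≈ 132.13°.
|L| = ℏ√(4·5) = 2√5 ℏ ≈ 4.472ℏ.
There are 2l+1 = 9 values of m_l.

θ(m_l=-3) ≈ 132.13°; |L| = 2√5 ℏ ≈ 4.472ℏ; 9 values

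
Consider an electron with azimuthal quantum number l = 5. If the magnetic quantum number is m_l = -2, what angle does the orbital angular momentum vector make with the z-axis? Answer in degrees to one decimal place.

θ ≈ 111.4°

|L|² = l(l+1)ℏ² = 30ℏ², so |L| = √30 ℏ.
L_z = m_l ℏ = −2ℏ.
cos θ = L_z/|L| = -2/√30, so θ ≈ 111.4°.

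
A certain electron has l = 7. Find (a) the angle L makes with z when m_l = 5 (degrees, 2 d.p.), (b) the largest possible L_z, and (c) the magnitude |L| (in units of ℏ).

θ(m_l=5) ≈ 48.08°; L_z,max = 7ℏ; |L| = 2√14 ℏ ≈ 7.483ℏ

For m_l = 5: cos θ = 5/√56, θ ≈ 48.08°.
L_z,max = lℏ = 7ℏ.
|L| = ℏ√(7·8) = 2√14 ℏ ≈ 7.483ℏ.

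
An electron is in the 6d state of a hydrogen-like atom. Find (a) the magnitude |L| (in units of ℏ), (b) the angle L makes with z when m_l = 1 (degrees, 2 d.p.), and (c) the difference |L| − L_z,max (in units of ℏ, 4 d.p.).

For 6d, l = 2.
|L| = ℏ√(2·3) = √6 ℏ ≈ 2.449ℏ.
For m_l = 1: cos θ = 1/√6, θ ≈ 65.91°.
|L| − L_z,max = (√6 − 2)ℏ ≈ 0.4495ℏ.

|L| = √6 ℏ ≈ 2.449ℏ; θ(m_l=1) ≈ 65.91°; |L|−L_z,max ≈ 0.4495ℏ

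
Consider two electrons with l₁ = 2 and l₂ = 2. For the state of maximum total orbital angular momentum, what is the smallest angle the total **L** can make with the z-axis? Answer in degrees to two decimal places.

θ_min ≈ 26.57°

Angular momentum addition gives L = |l₁ − l₂|, …, l₁ + l₂.
L ∈ {0, 1, 2, 3, 4}.
The maximum is L = 4, with |L_tot| = ℏ√(4·5) = 2√5 ℏ.
The minimum angle with z is arccos(4/√20) ≈ 26.57°.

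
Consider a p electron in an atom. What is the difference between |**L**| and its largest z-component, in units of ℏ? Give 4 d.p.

|L| − L_z,max ≈ 0.4142ℏ

For a p orbital, l = 1.
|L| = √2 ℏ ≈ 1.4142ℏ, while L_z,max = lℏ = 1ℏ.
The difference is (√2 − 1)ℏ ≈ 0.4142ℏ.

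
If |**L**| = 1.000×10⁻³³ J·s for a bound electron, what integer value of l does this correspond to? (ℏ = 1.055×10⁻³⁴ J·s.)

Dividing by ℏ: |L|/ℏ ≈ 9.479.
(|L|/ℏ)² = l(l+1) ≈ 89.85 ⇒ l = 9.

l = 9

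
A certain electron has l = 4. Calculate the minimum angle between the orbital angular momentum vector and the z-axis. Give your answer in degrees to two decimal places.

θ_min ≈ 26.57°

|L| = ℏ√(l(l+1)) = 2√5 ℏ.
The smallest angle corresponds to the largest L_z, i.e. m_l = l = 4, giving L_z = 4ℏ.
cos θ_min = 4/√20, so θ_min ≈ 26.57°.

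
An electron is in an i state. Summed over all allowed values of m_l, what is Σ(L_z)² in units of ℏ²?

Σ(L_z)² = 182 ℏ²

I corresponds to l = 6.
The allowed m_l values are -6, -5, -4, -3, -2, -1, 0, 1, 2, 3, 4, 5, 6.
Σ m_l² = 2·(1 + 4 + 9 + 16 + 25 + 36) = 182.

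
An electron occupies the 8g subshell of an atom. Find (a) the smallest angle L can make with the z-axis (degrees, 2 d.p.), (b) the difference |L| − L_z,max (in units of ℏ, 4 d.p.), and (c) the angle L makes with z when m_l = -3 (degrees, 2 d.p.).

8g means n = 8, l = 4.
cos θ_min = 4/√20, so θ_min ≈ 26.57°.
|L| − L_z,max = (2√5 − 4)ℏ ≈ 0.4721ℏ.
For m_l = -3: cos θ = -3/√20, θ ≈ 132.13°.

θ_min ≈ 26.57°; |L|−L_z,max ≈ 0.4721ℏ; θ(m_l=-3) ≈ 132.13°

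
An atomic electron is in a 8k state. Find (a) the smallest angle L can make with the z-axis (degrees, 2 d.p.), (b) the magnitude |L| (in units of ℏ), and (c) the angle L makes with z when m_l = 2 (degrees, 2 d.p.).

The 8k subshell has l = 7.
cos θ_min = 7/√56, so θ_min ≈ 20.70°.
|L| = ℏ√(7·8) = 2√14 ℏ ≈ 7.483ℏ.
For m_l = 2: cos θ = 2/√56, θ ≈ 74.50°.

θ_min ≈ 20.70°; |L| = 2√14 ℏ ≈ 7.483ℏ; θ(m_l=2) ≈ 74.50°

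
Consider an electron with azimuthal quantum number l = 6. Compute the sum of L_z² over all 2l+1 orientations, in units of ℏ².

Σ(L_z)² = 182 ℏ²

m_l ∈ {-6, -5, -4, -3, -2, -1, 0, 1, 2, 3, 4, 5, 6}.
Summing m² from −6 to 6: Σ m_l² = 182.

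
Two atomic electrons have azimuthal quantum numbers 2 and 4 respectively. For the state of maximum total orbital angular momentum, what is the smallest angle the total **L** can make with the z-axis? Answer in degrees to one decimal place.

θ_min ≈ 22.2°

By the triangle rule, |l₁ − l₂| ≤ L ≤ l₁ + l₂.
L ∈ {2, 3, 4, 5, 6}.
The maximum is L = 6, with |L_tot| = ℏ√(6·7) = √42 ℏ.
The minimum angle with z is arccos(6/√42) ≈ 22.2°.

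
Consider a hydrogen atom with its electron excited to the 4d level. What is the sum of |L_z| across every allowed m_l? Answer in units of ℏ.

The 4d level has l = 2.
m_l ∈ {-2, -1, 0, 1, 2}.
Σ|m_l| = 2·2(2+1)/2 = 6.

Σ|L_z| = 6 ℏ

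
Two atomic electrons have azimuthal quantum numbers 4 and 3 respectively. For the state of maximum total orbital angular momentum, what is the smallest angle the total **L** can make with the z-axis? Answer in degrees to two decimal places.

θ_min ≈ 20.70°

L runs from |4 − 3| = 1 to 4 + 3 = 7.
L ∈ {1, 2, 3, 4, 5, 6, 7}.
The maximum is L = 7, with |L_tot| = ℏ√(7·8) = 2√14 ℏ.
The minimum angle with z is arccos(7/√56) ≈ 20.70°.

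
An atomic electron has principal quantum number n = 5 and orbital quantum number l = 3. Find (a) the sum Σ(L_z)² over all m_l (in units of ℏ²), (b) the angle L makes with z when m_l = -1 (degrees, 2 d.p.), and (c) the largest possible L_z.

Σ m_l² = 28, so Σ(L_z)² = 28 ℏ².
For m_l = -1: cos θ = -1/√12, θ ≈ 106.78°.
L_z,max = lℏ = 3ℏ.

Σ(L_z)² = 28 ℏ²; θ(m_l=-1) ≈ 106.78°; L_z,max = 3ℏ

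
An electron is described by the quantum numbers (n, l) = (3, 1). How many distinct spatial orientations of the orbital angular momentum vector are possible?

The number of m_l values is 2l + 1 = 2·1 + 1 = 3.

3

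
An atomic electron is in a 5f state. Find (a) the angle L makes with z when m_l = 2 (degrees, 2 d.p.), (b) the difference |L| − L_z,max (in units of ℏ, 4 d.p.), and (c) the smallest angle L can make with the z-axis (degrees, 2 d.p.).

θ(m_l=2) ≈ 54.74°; |L|−L_z,max ≈ 0.4641ℏ; θ_min ≈ 30.00°

5f means n = 5, l = 3.
For m_l = 2: cos θ = 2/√12, θ ≈ 54.74°.
|L| − L_z,max = (2√3 − 3)ℏ ≈ 0.4641ℏ.
cos θ_min = 3/√12, so θ_min ≈ 30.00°.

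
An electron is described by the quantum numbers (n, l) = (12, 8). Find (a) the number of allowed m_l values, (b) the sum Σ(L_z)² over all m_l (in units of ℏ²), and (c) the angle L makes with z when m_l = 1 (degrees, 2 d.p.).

17 values; Σ(L_z)² = 408 ℏ²; θ(m_l=1) ≈ 83.23°

There are 2l+1 = 17 values of m_l.
Σ m_l² = 408, so Σ(L_z)² = 408 ℏ².
For m_l = 1: cos θ = 1/√72, θ ≈ 83.23°.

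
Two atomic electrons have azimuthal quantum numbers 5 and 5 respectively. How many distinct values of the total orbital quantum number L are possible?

11

L runs from |5 − 5| = 0 to 5 + 5 = 10.
L ∈ {0, 1, 2, 3, 4, 5, 6, 7, 8, 9, 10}.
That is 11 values.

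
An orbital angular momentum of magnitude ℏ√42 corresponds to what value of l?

(|L|/ℏ)² = l(l+1) = 42.
The positive root is l = 6.

l = 6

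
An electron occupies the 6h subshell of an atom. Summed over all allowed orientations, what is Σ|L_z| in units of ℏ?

Σ|L_z| = 30 ℏ

The 6h subshell has l = 5.
The allowed m_l values are -5, -4, -3, -2, -1, 0, 1, 2, 3, 4, 5.
Σ|m_l| = l(l+1) = 30.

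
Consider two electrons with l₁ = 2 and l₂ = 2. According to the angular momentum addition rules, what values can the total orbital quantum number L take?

L = 0, 1, 2, 3, 4

Angular momentum addition gives L = |l₁ − l₂|, …, l₁ + l₂.
L ∈ {0, 1, 2, 3, 4}.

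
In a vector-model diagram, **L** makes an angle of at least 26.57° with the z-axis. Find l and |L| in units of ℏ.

l = 4, |L| = 2√5 ℏ ≈ 4.472ℏ

cos θ_min = l/√(l(l+1)) = √(l/(l+1)), so l/(l+1) = cos²(26.57°) = 0.7999.
l = cos²θ/sin²θ ≈ 4.
Then |L| = ℏ√(4·5) = 2√5 ℏ.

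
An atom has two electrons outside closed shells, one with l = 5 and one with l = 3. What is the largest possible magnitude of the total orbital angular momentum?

|L_tot|_max = 6√2 ℏ ≈ 8.485ℏ

The total orbital quantum number L ranges from |l₁ − l₂| to l₁ + l₂ in integer steps.
So L can be 2, 3, 4, 5, 6, 7, 8.
The largest magnitude corresponds to L = 8: |L_tot| = ℏ√(8·9) = 6√2 ℏ.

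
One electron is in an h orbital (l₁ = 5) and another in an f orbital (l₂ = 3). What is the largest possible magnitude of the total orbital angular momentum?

The total orbital quantum number L ranges from |l₁ − l₂| to l₁ + l₂ in integer steps.
So L can be 2, 3, 4, 5, 6, 7, 8.
The largest magnitude corresponds to L = 8: |L_tot| = ℏ√(8·9) = 6√2 ℏ.

|L_tot|_max = 6√2 ℏ ≈ 8.485ℏ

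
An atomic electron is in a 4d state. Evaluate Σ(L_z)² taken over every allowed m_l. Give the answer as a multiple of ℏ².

Σ(L_z)² = 10 ℏ²

4d means n = 4, l = 2.
The allowed m_l values are -2, -1, 0, 1, 2.
Summing m² from −2 to 2: Σ m_l² = 10.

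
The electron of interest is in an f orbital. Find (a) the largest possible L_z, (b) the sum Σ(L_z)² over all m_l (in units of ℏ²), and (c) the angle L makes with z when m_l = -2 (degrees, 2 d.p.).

For an f orbital, l = 3.
L_z,max = lℏ = 3ℏ.
Σ m_l² = 28, so Σ(L_z)² = 28 ℏ².
For m_l = -2: cos θ = -2/√12, θ ≈ 125.26°.

L_z,max = 3ℏ; Σ(L_z)² = 28 ℏ²; θ(m_l=-2) ≈ 125.26°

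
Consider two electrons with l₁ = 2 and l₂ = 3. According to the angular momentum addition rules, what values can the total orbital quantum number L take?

L = 1, 2, 3, 4, 5

By the triangle rule, |l₁ − l₂| ≤ L ≤ l₁ + l₂.
So L can be 1, 2, 3, 4, 5.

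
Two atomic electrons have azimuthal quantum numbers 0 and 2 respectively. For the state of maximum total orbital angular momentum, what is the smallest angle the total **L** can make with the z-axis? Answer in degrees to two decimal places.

θ_min ≈ 35.26°

Angular momentum addition gives L = |l₁ − l₂|, …, l₁ + l₂.
So L can be 2.
The maximum is L = 2, with |L_tot| = ℏ√(2·3) = √6 ℏ.
The minimum angle with z is arccos(2/√6) ≈ 35.26°.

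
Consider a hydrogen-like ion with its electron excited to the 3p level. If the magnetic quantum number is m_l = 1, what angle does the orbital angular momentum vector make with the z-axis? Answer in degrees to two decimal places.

The 3p level has l = 1.
|L| = ℏ√(l(l+1)) = √2 ℏ.
L_z = m_l ℏ = 1ℏ.
cos θ = L_z/|L| = 1/√2, so θ ≈ 45.00°.

θ ≈ 45.00°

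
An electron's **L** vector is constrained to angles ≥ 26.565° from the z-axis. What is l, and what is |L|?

l = 4, |L| = 2√5 ℏ ≈ 4.472ℏ

At minimum angle, m_l = l, so cos θ = l/√(l(l+1)); cos²θ = l/(l+1) = 0.8000.
Solving: l = 4.
Then |L| = ℏ√(4·5) = 2√5 ℏ.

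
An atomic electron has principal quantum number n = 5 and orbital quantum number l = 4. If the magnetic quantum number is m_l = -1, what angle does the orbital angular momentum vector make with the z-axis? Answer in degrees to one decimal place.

|L|² = l(l+1)ℏ² = 20ℏ², so |L| = 2√5 ℏ.
L_z = m_l ℏ = −1ℏ.
cos θ = L_z/|L| = -1/√20, so θ ≈ 102.9°.

θ ≈ 102.9°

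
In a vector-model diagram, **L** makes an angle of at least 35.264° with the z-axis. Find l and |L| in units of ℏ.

At minimum angle, m_l = l, so cos θ = l/√(l(l+1)); cos²θ = l/(l+1) = 0.6667.
Thus l = 0.6667/(1 − 0.6667) ≈ 2.
Then |L| = ℏ√(2·3) = √6 ℏ.

l = 2, |L| = √6 ℏ ≈ 2.449ℏ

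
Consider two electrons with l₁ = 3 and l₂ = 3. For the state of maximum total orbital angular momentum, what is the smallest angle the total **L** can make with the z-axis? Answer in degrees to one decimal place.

L runs from |3 − 3| = 0 to 3 + 3 = 6.
Allowed values: L = 0, 1, 2, 3, 4, 5, 6.
The maximum is L = 6, with |L_tot| = ℏ√(6·7) = √42 ℏ.
The minimum angle with z is arccos(6/√42) ≈ 22.2°.

θ_min ≈ 22.2°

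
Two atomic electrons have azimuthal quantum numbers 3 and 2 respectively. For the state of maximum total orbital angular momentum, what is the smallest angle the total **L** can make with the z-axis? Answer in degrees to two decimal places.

The total orbital quantum number L ranges from |l₁ − l₂| to l₁ + l₂ in integer steps.
Allowed values: L = 1, 2, 3, 4, 5.
The maximum is L = 5, with |L_tot| = ℏ√(5·6) = √30 ℏ.
The minimum angle with z is arccos(5/√30) ≈ 24.09°.

θ_min ≈ 24.09°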